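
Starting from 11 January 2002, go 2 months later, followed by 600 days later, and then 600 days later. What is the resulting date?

June 23, 2005

Adding 2 months from January 11, 2002:
month 1 + 2 = 3 → March 2002.
Day 11 is valid in March, giving March 11, 2002.
Advancing 600 days from March 11, 2002:
March has 31 days, so 31 − 11 = 20 days remain after March 11, 2002; 600 − 20 = 580 left.
April 2002 has 30 days: 580 − 30 = 550 left.
May 2002 has 31 days: 550 − 31 = 519 left.
June 2002 has 30 days: 519 − 30 = 489 left.
July 2002 has 31 days: 489 − 31 = 458 left.
August 2002 has 31 days: 458 − 31 = 427 left.
September 2002 has 30 days: 427 − 30 = 397 left.
October 2002 has 31 days: 397 − 31 = 366 left.
November 2002 has 30 days: 366 − 30 = 336 left.
December 2002 has 31 days: 336 − 31 = 305 left.
January 2003 has 31 days: 305 − 31 = 274 left.
February 2003 has 28 days (2003 is not a leap year): 274 − 28 = 246 left.
March 2003 has 31 days: 246 − 31 = 215 left.
April 2003 has 30 days: 215 − 30 = 185 left.
May 2003 has 31 days: 185 − 31 = 154 left.
June 2003 has 30 days: 154 − 30 = 124 left.
July 2003 has 31 days: 124 − 31 = 93 left.
August 2003 has 31 days: 93 − 31 = 62 left.
September 2003 has 30 days: 62 − 30 = 32 left.
October 2003 has 31 days: 32 − 31 = 1 left.
1 day into November 2003 → November 1, 2003.
Advancing 600 days from November 1, 2003:
November has 30 days, so 30 − 1 = 29 days remain after November 1, 2003; 600 − 29 = 571 left.
December 2003 has 31 days: 571 − 31 = 540 left.
January 2004 has 31 days: 540 − 31 = 509 left.
February 2004 has 29 days (2004 is a leap year): 509 − 29 = 480 left.
March 2004 has 31 days: 480 − 31 = 449 left.
April 2004 has 30 days: 449 − 30 = 419 left.
May 2004 has 31 days: 419 − 31 = 388 left.
June 2004 has 30 days: 388 − 30 = 358 left.
July 2004 has 31 days: 358 − 31 = 327 left.
August 2004 has 31 days: 327 − 31 = 296 left.
September 2004 has 30 days: 296 − 30 = 266 left.
October 2004 has 31 days: 266 − 31 = 235 left.
November 2004 has 30 days: 235 − 30 = 205 left.
December 2004 has 31 days: 205 − 31 = 174 left.
January 2005 has 31 days: 174 − 31 = 143 left.
February 2005 has 28 days (2005 is not a leap year): 143 − 28 = 115 left.
March 2005 has 31 days: 115 − 31 = 84 left.
April 2005 has 30 days: 84 − 30 = 54 left.
May 2005 has 31 days: 54 − 31 = 23 left.
23 days into June 2005 → June 23, 2005.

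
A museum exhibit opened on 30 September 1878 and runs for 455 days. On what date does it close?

December 29, 1879

Adding 455 days from September 30, 1878.
September has 30 days, so 30 − 30 = 0 days remain after September 30, 1878; 455 − 0 = 455 left.
October 1878 has 31 days: 455 − 31 = 424 left.
November 1878 has 30 days: 424 − 30 = 394 left.
December 1878 has 31 days: 394 − 31 = 363 left.
January 1879 has 31 days: 363 − 31 = 332 left.
February 1879 has 28 days (1879 is not a leap year): 332 − 28 = 304 left.
March 1879 has 31 days: 304 − 31 = 273 left.
April 1879 has 30 days: 273 − 30 = 243 left.
May 1879 has 31 days: 243 − 31 = 212 left.
June 1879 has 30 days: 212 − 30 = 182 left.
July 1879 has 31 days: 182 − 31 = 151 left.
August 1879 has 31 days: 151 − 31 = 120 left.
September 1879 has 30 days: 120 − 30 = 90 left.
October 1879 has 31 days: 90 − 31 = 59 left.
November 1879 has 30 days: 59 − 30 = 29 left.
29 days into December 1879 → December 29, 1879.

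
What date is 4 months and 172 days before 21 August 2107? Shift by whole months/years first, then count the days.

October 31, 2106

Counting back 4 months and 172 days from August 21, 2107: first the month/year part, then the days.
month 8 − 4 = 4 → April 2107.
Day 21 is valid in April, giving April 21, 2107.
Now subtract 172 days from April 21, 2107.
Going back 21 days from April 21, 2107 reaches the end of the previous month; 172 − 21 = 151 left.
March 2107 has 31 days: 151 − 31 = 120 left.
February 2107 has 28 days (2107 is not a leap year): 120 − 28 = 92 left.
January 2107 has 31 days: 92 − 31 = 61 left.
December 2106 has 31 days: 61 − 31 = 30 left.
November 2106 has 30 days: 30 − 30 = 0 left.
October 2106 has 31 days; 31 − 0 = 31 → October 31, 2106.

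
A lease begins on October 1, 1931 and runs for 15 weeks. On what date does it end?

January 14, 1932

Adding 15 weeks = 105 days from October 1, 1931.
October has 31 days, so 31 − 1 = 30 days remain after October 1, 1931; 105 − 30 = 75 left.
November 1931 has 30 days: 75 − 30 = 45 left.
December 1931 has 31 days: 45 − 31 = 14 left.
14 days into January 1932 → January 14, 1932.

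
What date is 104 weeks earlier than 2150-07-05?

Going back 104 weeks = 728 days from July 5, 2150.
Going back 5 days from July 5, 2150 reaches the end of the previous month; 728 − 5 = 723 left.
June 2150 has 30 days: 723 − 30 = 693 left.
May 2150 has 31 days: 693 − 31 = 662 left.
April 2150 has 30 days: 662 − 30 = 632 left.
March 2150 has 31 days: 632 − 31 = 601 left.
February 2150 has 28 days (2150 is not a leap year): 601 − 28 = 573 left.
January 2150 has 31 days: 573 − 31 = 542 left.
December 2149 has 31 days: 542 − 31 = 511 left.
November 2149 has 30 days: 511 − 30 = 481 left.
October 2149 has 31 days: 481 − 31 = 450 left.
September 2149 has 30 days: 450 − 30 = 420 left.
August 2149 has 31 days: 420 − 31 = 389 left.
July 2149 has 31 days: 389 − 31 = 358 left.
June 2149 has 30 days: 358 − 30 = 328 left.
May 2149 has 31 days: 328 − 31 = 297 left.
April 2149 has 30 days: 297 − 30 = 267 left.
March 2149 has 31 days: 267 − 31 = 236 left.
February 2149 has 28 days (2149 is not a leap year): 236 − 28 = 208 left.
January 2149 has 31 days: 208 − 31 = 177 left.
December 2148 has 31 days: 177 − 31 = 146 left.
November 2148 has 30 days: 146 − 30 = 116 left.
October 2148 has 31 days: 116 − 31 = 85 left.
September 2148 has 30 days: 85 − 30 = 55 left.
August 2148 has 31 days: 55 − 31 = 24 left.
July 2148 has 31 days; 31 − 24 = 7 → July 7, 2148.

July 7, 2148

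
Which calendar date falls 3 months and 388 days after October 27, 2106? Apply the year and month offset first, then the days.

Advancing 3 months and 388 days from October 27, 2106: first the month/year part, then the days.
month 10 + 3 = 13, which is month 1 of year 2107 → January 2107.
Day 27 is valid in January, giving January 27, 2107.
Now add 388 days from January 27, 2107.
January has 31 days, so 31 − 27 = 4 days remain after January 27, 2107; 388 − 4 = 384 left.
February 2107 has 28 days (2107 is not a leap year): 384 − 28 = 356 left.
March 2107 has 31 days: 356 − 31 = 325 left.
April 2107 has 30 days: 325 − 30 = 295 left.
May 2107 has 31 days: 295 − 31 = 264 left.
June 2107 has 30 days: 264 − 30 = 234 left.
July 2107 has 31 days: 234 − 31 = 203 left.
August 2107 has 31 days: 203 − 31 = 172 left.
September 2107 has 30 days: 172 − 30 = 142 left.
October 2107 has 31 days: 142 − 31 = 111 left.
November 2107 has 30 days: 111 − 30 = 81 left.
December 2107 has 31 days: 81 − 31 = 50 left.
January 2108 has 31 days: 50 − 31 = 19 left.
19 days into February 2108 → February 19, 2108.

February 19, 2108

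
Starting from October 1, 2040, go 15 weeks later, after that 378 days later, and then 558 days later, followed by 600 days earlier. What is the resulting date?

Adding 15 weeks (= 105 days) from October 1, 2040:
October has 31 days, so 31 − 1 = 30 days remain after October 1, 2040; 105 − 30 = 75 left.
November 2040 has 30 days: 75 − 30 = 45 left.
December 2040 has 31 days: 45 − 31 = 14 left.
14 days into January 2041 → January 14, 2041.
Advancing 378 days from January 14, 2041:
January has 31 days, so 31 − 14 = 17 days remain after January 14, 2041; 378 − 17 = 361 left.
February 2041 has 28 days (2041 is not a leap year): 361 − 28 = 333 left.
March 2041 has 31 days: 333 − 31 = 302 left.
April 2041 has 30 days: 302 − 30 = 272 left.
May 2041 has 31 days: 272 − 31 = 241 left.
June 2041 has 30 days: 241 − 30 = 211 left.
July 2041 has 31 days: 211 − 31 = 180 left.
August 2041 has 31 days: 180 − 31 = 149 left.
September 2041 has 30 days: 149 − 30 = 119 left.
October 2041 has 31 days: 119 − 31 = 88 left.
November 2041 has 30 days: 88 − 30 = 58 left.
December 2041 has 31 days: 58 − 31 = 27 left.
27 days into January 2042 → January 27, 2042.
Advancing 558 days from January 27, 2042:
January has 31 days, so 31 − 27 = 4 days remain after January 27, 2042; 558 − 4 = 554 left.
February 2042 has 28 days (2042 is not a leap year): 554 − 28 = 526 left.
March 2042 has 31 days: 526 − 31 = 495 left.
April 2042 has 30 days: 495 − 30 = 465 left.
May 2042 has 31 days: 465 − 31 = 434 left.
June 2042 has 30 days: 434 − 30 = 404 left.
July 2042 has 31 days: 404 − 31 = 373 left.
August 2042 has 31 days: 373 − 31 = 342 left.
September 2042 has 30 days: 342 − 30 = 312 left.
October 2042 has 31 days: 312 − 31 = 281 left.
November 2042 has 30 days: 281 − 30 = 251 left.
December 2042 has 31 days: 251 − 31 = 220 left.
January 2043 has 31 days: 220 − 31 = 189 left.
February 2043 has 28 days (2043 is not a leap year): 189 − 28 = 161 left.
March 2043 has 31 days: 161 − 31 = 130 left.
April 2043 has 30 days: 130 − 30 = 100 left.
May 2043 has 31 days: 100 − 31 = 69 left.
June 2043 has 30 days: 69 − 30 = 39 left.
July 2043 has 31 days: 39 − 31 = 8 left.
8 days into August 2043 → August 8, 2043.
Going back 600 days from August 8, 2043:
Going back 8 days from August 8, 2043 reaches the end of the previous month; 600 − 8 = 592 left.
July 2043 has 31 days: 592 − 31 = 561 left.
June 2043 has 30 days: 561 − 30 = 531 left.
May 2043 has 31 days: 531 − 31 = 500 left.
April 2043 has 30 days: 500 − 30 = 470 left.
March 2043 has 31 days: 470 − 31 = 439 left.
February 2043 has 28 days (2043 is not a leap year): 439 − 28 = 411 left.
January 2043 has 31 days: 411 − 31 = 380 left.
December 2042 has 31 days: 380 − 31 = 349 left.
November 2042 has 30 days: 349 − 30 = 319 left.
October 2042 has 31 days: 319 − 31 = 288 left.
September 2042 has 30 days: 288 − 30 = 258 left.
August 2042 has 31 days: 258 − 31 = 227 left.
July 2042 has 31 days: 227 − 31 = 196 left.
June 2042 has 30 days: 196 − 30 = 166 left.
May 2042 has 31 days: 166 − 31 = 135 left.
April 2042 has 30 days: 135 − 30 = 105 left.
March 2042 has 31 days: 105 − 31 = 74 left.
February 2042 has 28 days (2042 is not a leap year): 74 − 28 = 46 left.
January 2042 has 31 days: 46 − 31 = 15 left.
December 2041 has 31 days; 31 − 15 = 16 → December 16, 2041.

December 16, 2041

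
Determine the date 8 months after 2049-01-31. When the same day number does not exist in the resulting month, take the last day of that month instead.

September 30, 2049

Adding 8 months from January 31, 2049.
month 1 + 8 = 9 → September 2049.
September 2049 has only 30 days and the start was day 31, so the date clamps to September 30, 2049.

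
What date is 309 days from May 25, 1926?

March 30, 1927

Counting forward 309 days from May 25, 1926.
May has 31 days, so 31 − 25 = 6 days remain after May 25, 1926; 309 − 6 = 303 left.
June 1926 has 30 days: 303 − 30 = 273 left.
July 1926 has 31 days: 273 − 31 = 242 left.
August 1926 has 31 days: 242 − 31 = 211 left.
September 1926 has 30 days: 211 − 30 = 181 left.
October 1926 has 31 days: 181 − 31 = 150 left.
November 1926 has 30 days: 150 − 30 = 120 left.
December 1926 has 31 days: 120 − 31 = 89 left.
January 1927 has 31 days: 89 − 31 = 58 left.
February 1927 has 28 days (1927 is not a leap year): 58 − 28 = 30 left.
30 days into March 1927 → March 30, 1927.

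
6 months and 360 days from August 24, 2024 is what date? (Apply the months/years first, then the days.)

Counting forward 6 months and 360 days from August 24, 2024: first the month/year part, then the days.
month 8 + 6 = 14, which is month 2 of year 2025 → February 2025.
Day 24 is valid in February, giving February 24, 2025.
Now add 360 days from February 24, 2025.
February has 28 days, so 28 − 24 = 4 days remain after February 24, 2025; 360 − 4 = 356 left.
March 2025 has 31 days: 356 − 31 = 325 left.
April 2025 has 30 days: 325 − 30 = 295 left.
May 2025 has 31 days: 295 − 31 = 264 left.
June 2025 has 30 days: 264 − 30 = 234 left.
July 2025 has 31 days: 234 − 31 = 203 left.
August 2025 has 31 days: 203 − 31 = 172 left.
September 2025 has 30 days: 172 − 30 = 142 left.
October 2025 has 31 days: 142 − 31 = 111 left.
November 2025 has 30 days: 111 − 30 = 81 left.
December 2025 has 31 days: 81 − 31 = 50 left.
January 2026 has 31 days: 50 − 31 = 19 left.
19 days into February 2026 → February 19, 2026.

February 19, 2026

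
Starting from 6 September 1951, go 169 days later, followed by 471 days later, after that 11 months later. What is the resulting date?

Counting forward 169 days from September 6, 1951:
September has 30 days, so 30 − 6 = 24 days remain after September 6, 1951; 169 − 24 = 145 left.
October 1951 has 31 days: 145 − 31 = 114 left.
November 1951 has 30 days: 114 − 30 = 84 left.
December 1951 has 31 days: 84 − 31 = 53 left.
January 1952 has 31 days: 53 − 31 = 22 left.
22 days into February 1952 → February 22, 1952.
Counting forward 471 days from February 22, 1952:
February has 29 days, so 29 − 22 = 7 days remain after February 22, 1952; 471 − 7 = 464 left.
March 1952 has 31 days: 464 − 31 = 433 left.
April 1952 has 30 days: 433 − 30 = 403 left.
May 1952 has 31 days: 403 − 31 = 372 left.
June 1952 has 30 days: 372 − 30 = 342 left.
July 1952 has 31 days: 342 − 31 = 311 left.
August 1952 has 31 days: 311 − 31 = 280 left.
September 1952 has 30 days: 280 − 30 = 250 left.
October 1952 has 31 days: 250 − 31 = 219 left.
November 1952 has 30 days: 219 − 30 = 189 left.
December 1952 has 31 days: 189 − 31 = 158 left.
January 1953 has 31 days: 158 − 31 = 127 left.
February 1953 has 28 days (1953 is not a leap year): 127 − 28 = 99 left.
March 1953 has 31 days: 99 − 31 = 68 left.
April 1953 has 30 days: 68 − 30 = 38 left.
May 1953 has 31 days: 38 − 31 = 7 left.
7 days into June 1953 → June 7, 1953.
Advancing 11 months from June 7, 1953:
month 6 + 11 = 17, which is month 5 of year 1954 → May 1954.
Day 7 is valid in May, giving May 7, 1954.

May 7, 1954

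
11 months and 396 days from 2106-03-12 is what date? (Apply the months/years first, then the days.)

Counting forward 11 months and 396 days from March 12, 2106: first the month/year part, then the days.
month 3 + 11 = 14, which is month 2 of year 2107 → February 2107.
Day 12 is valid in February, giving February 12, 2107.
Now add 396 days from February 12, 2107.
February has 28 days, so 28 − 12 = 16 days remain after February 12, 2107; 396 − 16 = 380 left.
March 2107 has 31 days: 380 − 31 = 349 left.
April 2107 has 30 days: 349 − 30 = 319 left.
May 2107 has 31 days: 319 − 31 = 288 left.
June 2107 has 30 days: 288 − 30 = 258 left.
July 2107 has 31 days: 258 − 31 = 227 left.
August 2107 has 31 days: 227 − 31 = 196 left.
September 2107 has 30 days: 196 − 30 = 166 left.
October 2107 has 31 days: 166 − 31 = 135 left.
November 2107 has 30 days: 135 − 30 = 105 left.
December 2107 has 31 days: 105 − 31 = 74 left.
January 2108 has 31 days: 74 − 31 = 43 left.
February 2108 has 29 days (2108 is a leap year): 43 − 29 = 14 left.
14 days into March 2108 → March 14, 2108.

March 14, 2108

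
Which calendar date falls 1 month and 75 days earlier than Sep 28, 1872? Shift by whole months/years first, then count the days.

Going back 1 month and 75 days from September 28, 1872: first the month/year part, then the days.
month 9 − 1 = 8 → August 1872.
Day 28 is valid in August, giving August 28, 1872.
Now subtract 75 days from August 28, 1872.
Going back 28 days from August 28, 1872 reaches the end of the previous month; 75 − 28 = 47 left.
July 1872 has 31 days: 47 − 31 = 16 left.
June 1872 has 30 days; 30 − 16 = 14 → June 14, 1872.

June 14, 1872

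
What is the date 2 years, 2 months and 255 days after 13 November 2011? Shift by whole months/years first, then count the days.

September 25, 2014

Adding 2 years, 2 months and 255 days from November 13, 2011: first the month/year part, then the days.
+2 years → 2013; month 11 + 2 = 13, which is month 1 of year 2014 → January 2014.
Day 13 is valid in January, giving January 13, 2014.
Now add 255 days from January 13, 2014.
January has 31 days, so 31 − 13 = 18 days remain after January 13, 2014; 255 − 18 = 237 left.
February 2014 has 28 days (2014 is not a leap year): 237 − 28 = 209 left.
March 2014 has 31 days: 209 − 31 = 178 left.
April 2014 has 30 days: 178 − 30 = 148 left.
May 2014 has 31 days: 148 − 31 = 117 left.
June 2014 has 30 days: 117 − 30 = 87 left.
July 2014 has 31 days: 87 − 31 = 56 left.
August 2014 has 31 days: 56 − 31 = 25 left.
25 days into September 2014 → September 25, 2014.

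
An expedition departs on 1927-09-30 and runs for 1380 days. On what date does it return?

July 11, 1931

Advancing 1380 days from September 30, 1927.
September has 30 days, so 30 − 30 = 0 days remain after September 30, 1927; 1380 − 0 = 1380 left.
October 1927 has 31 days: 1380 − 31 = 1349 left.
November 1927 has 30 days: 1349 − 30 = 1319 left.
December 1927 has 31 days: 1319 − 31 = 1288 left.
January 1928 has 31 days: 1288 − 31 = 1257 left.
February 1928 has 29 days (1928 is a leap year): 1257 − 29 = 1228 left.
March 1928 has 31 days: 1228 − 31 = 1197 left.
April 1928 has 30 days: 1197 − 30 = 1167 left.
May 1928 has 31 days: 1167 − 31 = 1136 left.
June 1928 has 30 days: 1136 − 30 = 1106 left.
July 1928 has 31 days: 1106 − 31 = 1075 left.
August 1928 has 31 days: 1075 − 31 = 1044 left.
September 1928 has 30 days: 1044 − 30 = 1014 left.
October 1928 has 31 days: 1014 − 31 = 983 left.
November 1928 has 30 days: 983 − 30 = 953 left.
December 1928 has 31 days: 953 − 31 = 922 left.
January 1929 has 31 days: 922 − 31 = 891 left.
February 1929 has 28 days (1929 is not a leap year): 891 − 28 = 863 left.
March 1929 has 31 days: 863 − 31 = 832 left.
April 1929 has 30 days: 832 − 30 = 802 left.
May 1929 has 31 days: 802 − 31 = 771 left.
June 1929 has 30 days: 771 − 30 = 741 left.
July 1929 has 31 days: 741 − 31 = 710 left.
August 1929 has 31 days: 710 − 31 = 679 left.
September 1929 has 30 days: 679 − 30 = 649 left.
October 1929 has 31 days: 649 − 31 = 618 left.
November 1929 has 30 days: 618 − 30 = 588 left.
December 1929 has 31 days: 588 − 31 = 557 left.
January 1930 has 31 days: 557 − 31 = 526 left.
February 1930 has 28 days (1930 is not a leap year): 526 − 28 = 498 left.
March 1930 has 31 days: 498 − 31 = 467 left.
April 1930 has 30 days: 467 − 30 = 437 left.
May 1930 has 31 days: 437 − 31 = 406 left.
June 1930 has 30 days: 406 − 30 = 376 left.
July 1930 has 31 days: 376 − 31 = 345 left.
August 1930 has 31 days: 345 − 31 = 314 left.
September 1930 has 30 days: 314 − 30 = 284 left.
October 1930 has 31 days: 284 − 31 = 253 left.
November 1930 has 30 days: 253 − 30 = 223 left.
December 1930 has 31 days: 223 − 31 = 192 left.
January 1931 has 31 days: 192 − 31 = 161 left.
February 1931 has 28 days (1931 is not a leap year): 161 − 28 = 133 left.
March 1931 has 31 days: 133 − 31 = 102 left.
April 1931 has 30 days: 102 − 30 = 72 left.
May 1931 has 31 days: 72 − 31 = 41 left.
June 1931 has 30 days: 41 − 30 = 11 left.
11 days into July 1931 → July 11, 1931.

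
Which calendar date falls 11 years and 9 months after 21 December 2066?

Advancing 11 years and 9 months from December 21, 2066.
+11 years → 2077; month 12 + 9 = 21, which is month 9 of year 2078 → September 2078.
Day 21 is valid in September, giving September 21, 2078.

September 21, 2078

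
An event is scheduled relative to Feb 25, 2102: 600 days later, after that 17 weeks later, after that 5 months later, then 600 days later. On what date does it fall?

Adding 600 days from February 25, 2102:
February has 28 days, so 28 − 25 = 3 days remain after February 25, 2102; 600 − 3 = 597 left.
March 2102 has 31 days: 597 − 31 = 566 left.
April 2102 has 30 days: 566 − 30 = 536 left.
May 2102 has 31 days: 536 − 31 = 505 left.
June 2102 has 30 days: 505 − 30 = 475 left.
July 2102 has 31 days: 475 − 31 = 444 left.
August 2102 has 31 days: 444 − 31 = 413 left.
September 2102 has 30 days: 413 − 30 = 383 left.
October 2102 has 31 days: 383 − 31 = 352 left.
November 2102 has 30 days: 352 − 30 = 322 left.
December 2102 has 31 days: 322 − 31 = 291 left.
January 2103 has 31 days: 291 − 31 = 260 left.
February 2103 has 28 days (2103 is not a leap year): 260 − 28 = 232 left.
March 2103 has 31 days: 232 − 31 = 201 left.
April 2103 has 30 days: 201 − 30 = 171 left.
May 2103 has 31 days: 171 − 31 = 140 left.
June 2103 has 30 days: 140 − 30 = 110 left.
July 2103 has 31 days: 110 − 31 = 79 left.
August 2103 has 31 days: 79 − 31 = 48 left.
September 2103 has 30 days: 48 − 30 = 18 left.
18 days into October 2103 → October 18, 2103.
Adding 17 weeks (= 119 days) from October 18, 2103:
October has 31 days, so 31 − 18 = 13 days remain after October 18, 2103; 119 − 13 = 106 left.
November 2103 has 30 days: 106 − 30 = 76 left.
December 2103 has 31 days: 76 − 31 = 45 left.
January 2104 has 31 days: 45 − 31 = 14 left.
14 days into February 2104 → February 14, 2104.
Counting forward 5 months from February 14, 2104:
month 2 + 5 = 7 → July 2104.
Day 14 is valid in July, giving July 14, 2104.
Adding 600 days from July 14, 2104:
July has 31 days, so 31 − 14 = 17 days remain after July 14, 2104; 600 − 17 = 583 left.
August 2104 has 31 days: 583 − 31 = 552 left.
September 2104 has 30 days: 552 − 30 = 522 left.
October 2104 has 31 days: 522 − 31 = 491 left.
November 2104 has 30 days: 491 − 30 = 461 left.
December 2104 has 31 days: 461 − 31 = 430 left.
January 2105 has 31 days: 430 − 31 = 399 left.
February 2105 has 28 days (2105 is not a leap year): 399 − 28 = 371 left.
March 2105 has 31 days: 371 − 31 = 340 left.
April 2105 has 30 days: 340 − 30 = 310 left.
May 2105 has 31 days: 310 − 31 = 279 left.
June 2105 has 30 days: 279 − 30 = 249 left.
July 2105 has 31 days: 249 − 31 = 218 left.
August 2105 has 31 days: 218 − 31 = 187 left.
September 2105 has 30 days: 187 − 30 = 157 left.
October 2105 has 31 days: 157 − 31 = 126 left.
November 2105 has 30 days: 126 − 30 = 96 left.
December 2105 has 31 days: 96 − 31 = 65 left.
January 2106 has 31 days: 65 − 31 = 34 left.
February 2106 has 28 days (2106 is not a leap year): 34 − 28 = 6 left.
6 days into March 2106 → March 6, 2106.

March 6, 2106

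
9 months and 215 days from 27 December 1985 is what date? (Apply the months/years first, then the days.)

April 30, 1987

Counting forward 9 months and 215 days from December 27, 1985: first the month/year part, then the days.
month 12 + 9 = 21, which is month 9 of year 1986 → September 1986.
Day 27 is valid in September, giving September 27, 1986.
Now add 215 days from September 27, 1986.
September has 30 days, so 30 − 27 = 3 days remain after September 27, 1986; 215 − 3 = 212 left.
October 1986 has 31 days: 212 − 31 = 181 left.
November 1986 has 30 days: 181 − 30 = 151 left.
December 1986 has 31 days: 151 − 31 = 120 left.
January 1987 has 31 days: 120 − 31 = 89 left.
February 1987 has 28 days (1987 is not a leap year): 89 − 28 = 61 left.
March 1987 has 31 days: 61 − 31 = 30 left.
30 days into April 1987 → April 30, 1987.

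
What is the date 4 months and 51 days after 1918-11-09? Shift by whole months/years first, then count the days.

Adding 4 months and 51 days from November 9, 1918: first the month/year part, then the days.
month 11 + 4 = 15, which is month 3 of year 1919 → March 1919.
Day 9 is valid in March, giving March 9, 1919.
Now add 51 days from March 9, 1919.
March has 31 days, so 31 − 9 = 22 days remain after March 9, 1919; 51 − 22 = 29 left.
29 days into April 1919 → April 29, 1919.

April 29, 1919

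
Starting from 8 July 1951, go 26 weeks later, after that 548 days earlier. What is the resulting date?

Counting forward 26 weeks (= 182 days) from July 8, 1951:
July has 31 days, so 31 − 8 = 23 days remain after July 8, 1951; 182 − 23 = 159 left.
August 1951 has 31 days: 159 − 31 = 128 left.
September 1951 has 30 days: 128 − 30 = 98 left.
October 1951 has 31 days: 98 − 31 = 67 left.
November 1951 has 30 days: 67 − 30 = 37 left.
December 1951 has 31 days: 37 − 31 = 6 left.
6 days into January 1952 → January 6, 1952.
Subtracting 548 days from January 6, 1952:
Going back 6 days from January 6, 1952 reaches the end of the previous month; 548 − 6 = 542 left.
December 1951 has 31 days: 542 − 31 = 511 left.
November 1951 has 30 days: 511 − 30 = 481 left.
October 1951 has 31 days: 481 − 31 = 450 left.
September 1951 has 30 days: 450 − 30 = 420 left.
August 1951 has 31 days: 420 − 31 = 389 left.
July 1951 has 31 days: 389 − 31 = 358 left.
June 1951 has 30 days: 358 − 30 = 328 left.
May 1951 has 31 days: 328 − 31 = 297 left.
April 1951 has 30 days: 297 − 30 = 267 left.
March 1951 has 31 days: 267 − 31 = 236 left.
February 1951 has 28 days (1951 is not a leap year): 236 − 28 = 208 left.
January 1951 has 31 days: 208 − 31 = 177 left.
December 1950 has 31 days: 177 − 31 = 146 left.
November 1950 has 30 days: 146 − 30 = 116 left.
October 1950 has 31 days: 116 − 31 = 85 left.
September 1950 has 30 days: 85 − 30 = 55 left.
August 1950 has 31 days: 55 − 31 = 24 left.
July 1950 has 31 days; 31 − 24 = 7 → July 7, 1950.

July 7, 1950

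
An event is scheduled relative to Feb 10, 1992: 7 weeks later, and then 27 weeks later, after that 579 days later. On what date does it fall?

May 7, 1994

Counting forward 7 weeks (= 49 days) from February 10, 1992:
February has 29 days, so 29 − 10 = 19 days remain after February 10, 1992; 49 − 19 = 30 left.
30 days into March 1992 → March 30, 1992.
Advancing 27 weeks (= 189 days) from March 30, 1992:
March has 31 days, so 31 − 30 = 1 day remains after March 30, 1992; 189 − 1 = 188 left.
April 1992 has 30 days: 188 − 30 = 158 left.
May 1992 has 31 days: 158 − 31 = 127 left.
June 1992 has 30 days: 127 − 30 = 97 left.
July 1992 has 31 days: 97 − 31 = 66 left.
August 1992 has 31 days: 66 − 31 = 35 left.
September 1992 has 30 days: 35 − 30 = 5 left.
5 days into October 1992 → October 5, 1992.
Advancing 579 days from October 5, 1992:
October has 31 days, so 31 − 5 = 26 days remain after October 5, 1992; 579 − 26 = 553 left.
November 1992 has 30 days: 553 − 30 = 523 left.
December 1992 has 31 days: 523 − 31 = 492 left.
January 1993 has 31 days: 492 − 31 = 461 left.
February 1993 has 28 days (1993 is not a leap year): 461 − 28 = 433 left.
March 1993 has 31 days: 433 − 31 = 402 left.
April 1993 has 30 days: 402 − 30 = 372 left.
May 1993 has 31 days: 372 − 31 = 341 left.
June 1993 has 30 days: 341 − 30 = 311 left.
July 1993 has 31 days: 311 − 31 = 280 left.
August 1993 has 31 days: 280 − 31 = 249 left.
September 1993 has 30 days: 249 − 30 = 219 left.
October 1993 has 31 days: 219 − 31 = 188 left.
November 1993 has 30 days: 188 − 30 = 158 left.
December 1993 has 31 days: 158 − 31 = 127 left.
January 1994 has 31 days: 127 − 31 = 96 left.
February 1994 has 28 days (1994 is not a leap year): 96 − 28 = 68 left.
March 1994 has 31 days: 68 − 31 = 37 left.
April 1994 has 30 days: 37 − 30 = 7 left.
7 days into May 1994 → May 7, 1994.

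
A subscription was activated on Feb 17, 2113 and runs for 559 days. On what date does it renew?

Advancing 559 days from February 17, 2113.
February has 28 days, so 28 − 17 = 11 days remain after February 17, 2113; 559 − 11 = 548 left.
March 2113 has 31 days: 548 − 31 = 517 left.
April 2113 has 30 days: 517 − 30 = 487 left.
May 2113 has 31 days: 487 − 31 = 456 left.
June 2113 has 30 days: 456 − 30 = 426 left.
July 2113 has 31 days: 426 − 31 = 395 left.
August 2113 has 31 days: 395 − 31 = 364 left.
September 2113 has 30 days: 364 − 30 = 334 left.
October 2113 has 31 days: 334 − 31 = 303 left.
November 2113 has 30 days: 303 − 30 = 273 left.
December 2113 has 31 days: 273 − 31 = 242 left.
January 2114 has 31 days: 242 − 31 = 211 left.
February 2114 has 28 days (2114 is not a leap year): 211 − 28 = 183 left.
March 2114 has 31 days: 183 − 31 = 152 left.
April 2114 has 30 days: 152 − 30 = 122 left.
May 2114 has 31 days: 122 − 31 = 91 left.
June 2114 has 30 days: 91 − 30 = 61 left.
July 2114 has 31 days: 61 − 31 = 30 left.
30 days into August 2114 → August 30, 2114.

August 30, 2114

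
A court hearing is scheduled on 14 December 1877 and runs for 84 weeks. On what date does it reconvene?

Adding 84 weeks = 588 days from December 14, 1877.
December has 31 days, so 31 − 14 = 17 days remain after December 14, 1877; 588 − 17 = 571 left.
January 1878 has 31 days: 571 − 31 = 540 left.
February 1878 has 28 days (1878 is not a leap year): 540 − 28 = 512 left.
March 1878 has 31 days: 512 − 31 = 481 left.
April 1878 has 30 days: 481 − 30 = 451 left.
May 1878 has 31 days: 451 − 31 = 420 left.
June 1878 has 30 days: 420 − 30 = 390 left.
July 1878 has 31 days: 390 − 31 = 359 left.
August 1878 has 31 days: 359 − 31 = 328 left.
September 1878 has 30 days: 328 − 30 = 298 left.
October 1878 has 31 days: 298 − 31 = 267 left.
November 1878 has 30 days: 267 − 30 = 237 left.
December 1878 has 31 days: 237 − 31 = 206 left.
January 1879 has 31 days: 206 − 31 = 175 left.
February 1879 has 28 days (1879 is not a leap year): 175 − 28 = 147 left.
March 1879 has 31 days: 147 − 31 = 116 left.
April 1879 has 30 days: 116 − 30 = 86 left.
May 1879 has 31 days: 86 − 31 = 55 left.
June 1879 has 30 days: 55 − 30 = 25 left.
25 days into July 1879 → July 25, 1879.

July 25, 1879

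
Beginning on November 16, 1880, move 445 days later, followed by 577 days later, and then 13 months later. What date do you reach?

Advancing 445 days from November 16, 1880:
November has 30 days, so 30 − 16 = 14 days remain after November 16, 1880; 445 − 14 = 431 left.
December 1880 has 31 days: 431 − 31 = 400 left.
January 1881 has 31 days: 400 − 31 = 369 left.
February 1881 has 28 days (1881 is not a leap year): 369 − 28 = 341 left.
March 1881 has 31 days: 341 − 31 = 310 left.
April 1881 has 30 days: 310 − 30 = 280 left.
May 1881 has 31 days: 280 − 31 = 249 left.
June 1881 has 30 days: 249 − 30 = 219 left.
July 1881 has 31 days: 219 − 31 = 188 left.
August 1881 has 31 days: 188 − 31 = 157 left.
September 1881 has 30 days: 157 − 30 = 127 left.
October 1881 has 31 days: 127 − 31 = 96 left.
November 1881 has 30 days: 96 − 30 = 66 left.
December 1881 has 31 days: 66 − 31 = 35 left.
January 1882 has 31 days: 35 − 31 = 4 left.
4 days into February 1882 → February 4, 1882.
Advancing 577 days from February 4, 1882:
February has 28 days, so 28 − 4 = 24 days remain after February 4, 1882; 577 − 24 = 553 left.
March 1882 has 31 days: 553 − 31 = 522 left.
April 1882 has 30 days: 522 − 30 = 492 left.
May 1882 has 31 days: 492 − 31 = 461 left.
June 1882 has 30 days: 461 − 30 = 431 left.
July 1882 has 31 days: 431 − 31 = 400 left.
August 1882 has 31 days: 400 − 31 = 369 left.
September 1882 has 30 days: 369 − 30 = 339 left.
October 1882 has 31 days: 339 − 31 = 308 left.
November 1882 has 30 days: 308 − 30 = 278 left.
December 1882 has 31 days: 278 − 31 = 247 left.
January 1883 has 31 days: 247 − 31 = 216 left.
February 1883 has 28 days (1883 is not a leap year): 216 − 28 = 188 left.
March 1883 has 31 days: 188 − 31 = 157 left.
April 1883 has 30 days: 157 − 30 = 127 left.
May 1883 has 31 days: 127 − 31 = 96 left.
June 1883 has 30 days: 96 − 30 = 66 left.
July 1883 has 31 days: 66 − 31 = 35 left.
August 1883 has 31 days: 35 − 31 = 4 left.
4 days into September 1883 → September 4, 1883.
Counting forward 13 months from September 4, 1883:
month 9 + 13 = 22, which is month 10 of year 1884 → October 1884.
Day 4 is valid in October, giving October 4, 1884.

October 4, 1884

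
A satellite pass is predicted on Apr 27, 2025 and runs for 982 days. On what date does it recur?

January 4, 2028

Adding 982 days from April 27, 2025.
April has 30 days, so 30 − 27 = 3 days remain after April 27, 2025; 982 − 3 = 979 left.
May 2025 has 31 days: 979 − 31 = 948 left.
June 2025 has 30 days: 948 − 30 = 918 left.
July 2025 has 31 days: 918 − 31 = 887 left.
August 2025 has 31 days: 887 − 31 = 856 left.
September 2025 has 30 days: 856 − 30 = 826 left.
October 2025 has 31 days: 826 − 31 = 795 left.
November 2025 has 30 days: 795 − 30 = 765 left.
December 2025 has 31 days: 765 − 31 = 734 left.
January 2026 has 31 days: 734 − 31 = 703 left.
February 2026 has 28 days (2026 is not a leap year): 703 − 28 = 675 left.
March 2026 has 31 days: 675 − 31 = 644 left.
April 2026 has 30 days: 644 − 30 = 614 left.
May 2026 has 31 days: 614 − 31 = 583 left.
June 2026 has 30 days: 583 − 30 = 553 left.
July 2026 has 31 days: 553 − 31 = 522 left.
August 2026 has 31 days: 522 − 31 = 491 left.
September 2026 has 30 days: 491 − 30 = 461 left.
October 2026 has 31 days: 461 − 31 = 430 left.
November 2026 has 30 days: 430 − 30 = 400 left.
December 2026 has 31 days: 400 − 31 = 369 left.
January 2027 has 31 days: 369 − 31 = 338 left.
February 2027 has 28 days (2027 is not a leap year): 338 − 28 = 310 left.
March 2027 has 31 days: 310 − 31 = 279 left.
April 2027 has 30 days: 279 − 30 = 249 left.
May 2027 has 31 days: 249 − 31 = 218 left.
June 2027 has 30 days: 218 − 30 = 188 left.
July 2027 has 31 days: 188 − 31 = 157 left.
August 2027 has 31 days: 157 − 31 = 126 left.
September 2027 has 30 days: 126 − 30 = 96 left.
October 2027 has 31 days: 96 − 31 = 65 left.
November 2027 has 30 days: 65 − 30 = 35 left.
December 2027 has 31 days: 35 − 31 = 4 left.
4 days into January 2028 → January 4, 2028.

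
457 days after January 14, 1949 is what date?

Adding 457 days from January 14, 1949.
January has 31 days, so 31 − 14 = 17 days remain after January 14, 1949; 457 − 17 = 440 left.
February 1949 has 28 days (1949 is not a leap year): 440 − 28 = 412 left.
March 1949 has 31 days: 412 − 31 = 381 left.
April 1949 has 30 days: 381 − 30 = 351 left.
May 1949 has 31 days: 351 − 31 = 320 left.
June 1949 has 30 days: 320 − 30 = 290 left.
July 1949 has 31 days: 290 − 31 = 259 left.
August 1949 has 31 days: 259 − 31 = 228 left.
September 1949 has 30 days: 228 − 30 = 198 left.
October 1949 has 31 days: 198 − 31 = 167 left.
November 1949 has 30 days: 167 − 30 = 137 left.
December 1949 has 31 days: 137 − 31 = 106 left.
January 1950 has 31 days: 106 − 31 = 75 left.
February 1950 has 28 days (1950 is not a leap year): 75 − 28 = 47 left.
March 1950 has 31 days: 47 − 31 = 16 left.
16 days into April 1950 → April 16, 1950.

April 16, 1950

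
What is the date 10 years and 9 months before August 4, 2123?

November 4, 2112

Counting back 10 years and 9 months from August 4, 2123.
-10 years → 2113; month 8 − 9 = -1, which is month 11 of year 2112 → November 2112.
Day 4 is valid in November, giving November 4, 2112.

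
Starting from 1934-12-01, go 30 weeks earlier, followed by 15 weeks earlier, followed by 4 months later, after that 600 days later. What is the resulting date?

Counting back 30 weeks (= 210 days) from December 1, 1934:
Going back 1 day from December 1, 1934 reaches the end of the previous month; 210 − 1 = 209 left.
November 1934 has 30 days: 209 − 30 = 179 left.
October 1934 has 31 days: 179 − 31 = 148 left.
September 1934 has 30 days: 148 − 30 = 118 left.
August 1934 has 31 days: 118 − 31 = 87 left.
July 1934 has 31 days: 87 − 31 = 56 left.
June 1934 has 30 days: 56 − 30 = 26 left.
May 1934 has 31 days; 31 − 26 = 5 → May 5, 1934.
Counting back 15 weeks (= 105 days) from May 5, 1934:
Going back 5 days from May 5, 1934 reaches the end of the previous month; 105 − 5 = 100 left.
April 1934 has 30 days: 100 − 30 = 70 left.
March 1934 has 31 days: 70 − 31 = 39 left.
February 1934 has 28 days (1934 is not a leap year): 39 − 28 = 11 left.
January 1934 has 31 days; 31 − 11 = 20 → January 20, 1934.
Counting forward 4 months from January 20, 1934:
month 1 + 4 = 5 → May 1934.
Day 20 is valid in May, giving May 20, 1934.
Adding 600 days from May 20, 1934:
May has 31 days, so 31 − 20 = 11 days remain after May 20, 1934; 600 − 11 = 589 left.
June 1934 has 30 days: 589 − 30 = 559 left.
July 1934 has 31 days: 559 − 31 = 528 left.
August 1934 has 31 days: 528 − 31 = 497 left.
September 1934 has 30 days: 497 − 30 = 467 left.
October 1934 has 31 days: 467 − 31 = 436 left.
November 1934 has 30 days: 436 − 30 = 406 left.
December 1934 has 31 days: 406 − 31 = 375 left.
January 1935 has 31 days: 375 − 31 = 344 left.
February 1935 has 28 days (1935 is not a leap year): 344 − 28 = 316 left.
March 1935 has 31 days: 316 − 31 = 285 left.
April 1935 has 30 days: 285 − 30 = 255 left.
May 1935 has 31 days: 255 − 31 = 224 left.
June 1935 has 30 days: 224 − 30 = 194 left.
July 1935 has 31 days: 194 − 31 = 163 left.
August 1935 has 31 days: 163 − 31 = 132 left.
September 1935 has 30 days: 132 − 30 = 102 left.
October 1935 has 31 days: 102 − 31 = 71 left.
November 1935 has 30 days: 71 − 30 = 41 left.
December 1935 has 31 days: 41 − 31 = 10 left.
10 days into January 1936 → January 10, 1936.

January 10, 1936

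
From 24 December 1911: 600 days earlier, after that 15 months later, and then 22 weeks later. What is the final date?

January 4, 1912

Going back 600 days from December 24, 1911:
Going back 24 days from December 24, 1911 reaches the end of the previous month; 600 − 24 = 576 left.
November 1911 has 30 days: 576 − 30 = 546 left.
October 1911 has 31 days: 546 − 31 = 515 left.
September 1911 has 30 days: 515 − 30 = 485 left.
August 1911 has 31 days: 485 − 31 = 454 left.
July 1911 has 31 days: 454 − 31 = 423 left.
June 1911 has 30 days: 423 − 30 = 393 left.
May 1911 has 31 days: 393 − 31 = 362 left.
April 1911 has 30 days: 362 − 30 = 332 left.
March 1911 has 31 days: 332 − 31 = 301 left.
February 1911 has 28 days (1911 is not a leap year): 301 − 28 = 273 left.
January 1911 has 31 days: 273 − 31 = 242 left.
December 1910 has 31 days: 242 − 31 = 211 left.
November 1910 has 30 days: 211 − 30 = 181 left.
October 1910 has 31 days: 181 − 31 = 150 left.
September 1910 has 30 days: 150 − 30 = 120 left.
August 1910 has 31 days: 120 − 31 = 89 left.
July 1910 has 31 days: 89 − 31 = 58 left.
June 1910 has 30 days: 58 − 30 = 28 left.
May 1910 has 31 days; 31 − 28 = 3 → May 3, 1910.
Advancing 15 months from May 3, 1910:
month 5 + 15 = 20, which is month 8 of year 1911 → August 1911.
Day 3 is valid in August, giving August 3, 1911.
Advancing 22 weeks (= 154 days) from August 3, 1911:
August has 31 days, so 31 − 3 = 28 days remain after August 3, 1911; 154 − 28 = 126 left.
September 1911 has 30 days: 126 − 30 = 96 left.
October 1911 has 31 days: 96 − 31 = 65 left.
November 1911 has 30 days: 65 − 30 = 35 left.
December 1911 has 31 days: 35 − 31 = 4 left.
4 days into January 1912 → January 4, 1912.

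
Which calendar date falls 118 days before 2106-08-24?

April 28, 2106

Subtracting 118 days from August 24, 2106.
Going back 24 days from August 24, 2106 reaches the end of the previous month; 118 − 24 = 94 left.
July 2106 has 31 days: 94 − 31 = 63 left.
June 2106 has 30 days: 63 − 30 = 33 left.
May 2106 has 31 days: 33 − 31 = 2 left.
April 2106 has 30 days; 30 − 2 = 28 → April 28, 2106.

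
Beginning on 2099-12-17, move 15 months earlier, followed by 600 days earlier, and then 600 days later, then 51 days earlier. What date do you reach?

July 28, 2098

Counting back 15 months from December 17, 2099:
month 12 − 15 = -3, which is month 9 of year 2098 → September 2098.
Day 17 is valid in September, giving September 17, 2098.
Going back 600 days from September 17, 2098:
Going back 17 days from September 17, 2098 reaches the end of the previous month; 600 − 17 = 583 left.
August 2098 has 31 days: 583 − 31 = 552 left.
July 2098 has 31 days: 552 − 31 = 521 left.
June 2098 has 30 days: 521 − 30 = 491 left.
May 2098 has 31 days: 491 − 31 = 460 left.
April 2098 has 30 days: 460 − 30 = 430 left.
March 2098 has 31 days: 430 − 31 = 399 left.
February 2098 has 28 days (2098 is not a leap year): 399 − 28 = 371 left.
January 2098 has 31 days: 371 − 31 = 340 left.
December 2097 has 31 days: 340 − 31 = 309 left.
November 2097 has 30 days: 309 − 30 = 279 left.
October 2097 has 31 days: 279 − 31 = 248 left.
September 2097 has 30 days: 248 − 30 = 218 left.
August 2097 has 31 days: 218 − 31 = 187 left.
July 2097 has 31 days: 187 − 31 = 156 left.
June 2097 has 30 days: 156 − 30 = 126 left.
May 2097 has 31 days: 126 − 31 = 95 left.
April 2097 has 30 days: 95 − 30 = 65 left.
March 2097 has 31 days: 65 − 31 = 34 left.
February 2097 has 28 days (2097 is not a leap year): 34 − 28 = 6 left.
January 2097 has 31 days; 31 − 6 = 25 → January 25, 2097.
Advancing 600 days from January 25, 2097:
January has 31 days, so 31 − 25 = 6 days remain after January 25, 2097; 600 − 6 = 594 left.
February 2097 has 28 days (2097 is not a leap year): 594 − 28 = 566 left.
March 2097 has 31 days: 566 − 31 = 535 left.
April 2097 has 30 days: 535 − 30 = 505 left.
May 2097 has 31 days: 505 − 31 = 474 left.
June 2097 has 30 days: 474 − 30 = 444 left.
July 2097 has 31 days: 444 − 31 = 413 left.
August 2097 has 31 days: 413 − 31 = 382 left.
September 2097 has 30 days: 382 − 30 = 352 left.
October 2097 has 31 days: 352 − 31 = 321 left.
November 2097 has 30 days: 321 − 30 = 291 left.
December 2097 has 31 days: 291 − 31 = 260 left.
January 2098 has 31 days: 260 − 31 = 229 left.
February 2098 has 28 days (2098 is not a leap year): 229 − 28 = 201 left.
March 2098 has 31 days: 201 − 31 = 170 left.
April 2098 has 30 days: 170 − 30 = 140 left.
May 2098 has 31 days: 140 − 31 = 109 left.
June 2098 has 30 days: 109 − 30 = 79 left.
July 2098 has 31 days: 79 − 31 = 48 left.
August 2098 has 31 days: 48 − 31 = 17 left.
17 days into September 2098 → September 17, 2098.
Subtracting 51 days from September 17, 2098:
Going back 17 days from September 17, 2098 reaches the end of the previous month; 51 − 17 = 34 left.
August 2098 has 31 days: 34 − 31 = 3 left.
July 2098 has 31 days; 31 − 3 = 28 → July 28, 2098.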